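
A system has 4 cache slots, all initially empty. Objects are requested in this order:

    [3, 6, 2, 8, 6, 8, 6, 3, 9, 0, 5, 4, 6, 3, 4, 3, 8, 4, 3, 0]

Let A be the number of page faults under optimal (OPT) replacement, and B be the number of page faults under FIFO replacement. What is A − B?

-3

Under OPT: F F F F . . . . F F F F . . . . . . . F → 9 faults.
Under FIFO: F F F F . . . . F F F F F F . . F . . F → 12 faults.
A − B = 9 − 12 = -3.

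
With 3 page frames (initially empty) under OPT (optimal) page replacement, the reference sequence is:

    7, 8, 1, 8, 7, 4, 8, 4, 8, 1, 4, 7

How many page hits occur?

7: fault, frames [7]
8: fault, frames [7, 8]
1: fault, frames [7, 8, 1]
8: hit
7: hit
4: fault, evict 7, frames [8, 1, 4]
8: hit
4: hit
8: hit
1: hit
4: hit
7: fault, evict 4, frames [8, 1, 7]
Hits: 7.

7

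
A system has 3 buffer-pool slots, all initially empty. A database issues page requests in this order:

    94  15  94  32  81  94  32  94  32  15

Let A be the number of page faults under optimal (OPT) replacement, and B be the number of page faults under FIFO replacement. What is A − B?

-1

Under OPT: F F . F F . . . . F → 5 faults.
Under FIFO: F F . F F F . . . F → 6 faults.
A − B = 5 − 6 = -1.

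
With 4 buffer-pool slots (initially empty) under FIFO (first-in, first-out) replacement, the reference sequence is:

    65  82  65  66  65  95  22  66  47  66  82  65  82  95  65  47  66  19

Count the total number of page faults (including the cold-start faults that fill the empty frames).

65 → miss, frames [65]
82 → miss, frames [65, 82]
65 → hit
66 → miss, frames [65, 82, 66]
65 → hit
95 → miss, frames [65, 82, 66, 95]
22 → miss, evict 65, frames [82, 66, 95, 22]
66 → hit
47 → miss, evict 82, frames [66, 95, 22, 47]
66 → hit
82 → miss, evict 66, frames [95, 22, 47, 82]
65 → miss, evict 95, frames [22, 47, 82, 65]
82 → hit
95 → miss, evict 22, frames [47, 82, 65, 95]
65 → hit
47 → hit
66 → miss, evict 47, frames [82, 65, 95, 66]
19 → miss, evict 82, frames [65, 95, 66, 19]
Page faults: 11.

11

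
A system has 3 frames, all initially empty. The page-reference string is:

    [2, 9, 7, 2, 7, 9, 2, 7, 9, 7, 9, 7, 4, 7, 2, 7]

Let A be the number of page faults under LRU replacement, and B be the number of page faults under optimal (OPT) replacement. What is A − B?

Under LRU: F F F . . . . . . . . . F . F . → 5 faults.
Under OPT: F F F . . . . . . . . . F . . . → 4 faults.
A − B = 5 − 4 = 1.

1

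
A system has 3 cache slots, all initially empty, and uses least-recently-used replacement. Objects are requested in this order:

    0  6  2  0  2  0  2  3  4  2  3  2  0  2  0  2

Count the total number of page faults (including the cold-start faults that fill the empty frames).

0 → miss, frames [0]
6 → miss, frames [0, 6]
2 → miss, frames [0, 6, 2]
0 → hit
2 → hit
0 → hit
2 → hit
3 → miss, evict 6, frames [0, 2, 3]
4 → miss, evict 0, frames [2, 3, 4]
2 → hit
3 → hit
2 → hit
0 → miss, evict 4, frames [3, 2, 0]
2 → hit
0 → hit
2 → hit
Page faults: 6.

6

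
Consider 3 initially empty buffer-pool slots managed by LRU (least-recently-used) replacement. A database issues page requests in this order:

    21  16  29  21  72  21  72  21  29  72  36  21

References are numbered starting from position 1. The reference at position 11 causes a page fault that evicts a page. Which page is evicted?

21

pos 1: 21 → fault, frames (21)
pos 2: 16 → fault, frames (21 16)
pos 3: 29 → fault, frames (21 16 29)
pos 4: 21 → hit
pos 5: 72 → fault, evict 16, frames (29 21 72)
pos 6: 21 → hit
pos 7: 72 → hit
pos 8: 21 → hit
pos 9: 29 → hit
pos 10: 72 → hit
pos 11: 36 → fault, evict 21, frames (29 72 36)
At position 11, page 21 is evicted.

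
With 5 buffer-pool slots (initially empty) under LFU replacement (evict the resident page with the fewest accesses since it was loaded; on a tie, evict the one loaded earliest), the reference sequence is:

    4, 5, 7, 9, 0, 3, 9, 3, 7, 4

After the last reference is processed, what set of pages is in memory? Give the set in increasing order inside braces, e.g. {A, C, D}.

4 -> fault, frames {4}
5 -> fault, frames {4,5}
7 -> fault, frames {4,5,7}
9 -> fault, frames {4,5,7,9}
0 -> fault, frames {4,5,7,9,0}
3 -> fault, evict 4, frames {5,7,9,0,3}
9 -> hit
3 -> hit
7 -> hit
4 -> fault, evict 5, frames {7,9,0,3,4}

{0, 3, 4, 7, 9}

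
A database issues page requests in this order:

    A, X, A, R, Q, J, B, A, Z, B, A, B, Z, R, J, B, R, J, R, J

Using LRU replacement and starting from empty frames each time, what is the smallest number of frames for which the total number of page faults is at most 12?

3

f=1: 20 faults
f=2: 16 faults
f=3: 11 faults
f=4: 10 faults
f=5: 8 faults
f=6: 7 faults
f=7: 7 faults
Smallest f with faults ≤ 12 is 3.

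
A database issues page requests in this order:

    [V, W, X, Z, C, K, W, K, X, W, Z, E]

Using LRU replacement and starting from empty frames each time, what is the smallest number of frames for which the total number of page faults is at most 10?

f=1: 12 faults
f=2: 11 faults
f=3: 10 faults
f=4: 10 faults
f=5: 7 faults
f=6: 7 faults
f=7: 7 faults
Smallest f with faults ≤ 10 is 3.

3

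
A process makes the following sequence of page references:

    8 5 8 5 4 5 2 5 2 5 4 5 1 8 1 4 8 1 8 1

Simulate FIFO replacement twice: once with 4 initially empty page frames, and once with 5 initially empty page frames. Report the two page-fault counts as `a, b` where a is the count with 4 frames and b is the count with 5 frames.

4 frames: F F . . F . F . . . . . F F . . . . . . → 6 faults.
5 frames: F F . . F . F . . . . . F . . . . . . . → 5 faults.
5 < 6: adding a frame reduced faults, as is typical.

6, 5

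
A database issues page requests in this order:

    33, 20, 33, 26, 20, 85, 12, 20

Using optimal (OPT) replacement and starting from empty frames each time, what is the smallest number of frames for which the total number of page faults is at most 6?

2

f=1: 8 faults
f=2: 5 faults
f=3: 5 faults
f=4: 5 faults
f=5: 5 faults
Smallest f with faults ≤ 6 is 2.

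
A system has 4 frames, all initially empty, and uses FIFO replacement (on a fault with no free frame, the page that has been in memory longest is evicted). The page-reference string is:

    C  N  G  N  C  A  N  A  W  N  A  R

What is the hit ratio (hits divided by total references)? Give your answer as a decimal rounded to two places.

C -> fault, frames [C]
N -> fault, frames [C, N]
G -> fault, frames [C, N, G]
N -> hit
C -> hit
A -> fault, frames [C, N, G, A]
N -> hit
A -> hit
W -> fault, evict C, frames [N, G, A, W]
N -> hit
A -> hit
R -> fault, evict N, frames [G, A, W, R]
Hits: 6 of 12 references → 6/12 = 0.5000.

0.50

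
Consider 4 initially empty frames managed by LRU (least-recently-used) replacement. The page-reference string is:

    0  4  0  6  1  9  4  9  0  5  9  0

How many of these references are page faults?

8

0 -> miss, frames {0}
4 -> miss, frames {0,4}
0 -> hit
6 -> miss, frames {4,0,6}
1 -> miss, frames {4,0,6,1}
9 -> miss, evict 4, frames {0,6,1,9}
4 -> miss, evict 0, frames {6,1,9,4}
9 -> hit
0 -> miss, evict 6, frames {1,4,9,0}
5 -> miss, evict 1, frames {4,9,0,5}
9 -> hit
0 -> hit
Page faults: 8.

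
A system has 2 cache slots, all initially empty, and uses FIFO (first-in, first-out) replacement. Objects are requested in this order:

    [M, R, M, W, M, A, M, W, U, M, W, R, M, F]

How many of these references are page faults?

M: miss, frames [M]
R: miss, frames [M, R]
M: hit
W: miss, evict M, frames [R, W]
M: miss, evict R, frames [W, M]
A: miss, evict W, frames [M, A]
M: hit
W: miss, evict M, frames [A, W]
U: miss, evict A, frames [W, U]
M: miss, evict W, frames [U, M]
W: miss, evict U, frames [M, W]
R: miss, evict M, frames [W, R]
M: miss, evict W, frames [R, M]
F: miss, evict R, frames [M, F]
Page faults: 12.

12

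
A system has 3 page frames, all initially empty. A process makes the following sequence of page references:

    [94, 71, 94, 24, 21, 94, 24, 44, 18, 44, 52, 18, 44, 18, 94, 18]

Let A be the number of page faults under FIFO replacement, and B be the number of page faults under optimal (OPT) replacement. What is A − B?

1

Under FIFO: F F . F F F . F F . F . . . F . → 9 faults.
Under OPT: F F . F F . . F F . F . . . F . → 8 faults.
A − B = 9 − 8 = 1.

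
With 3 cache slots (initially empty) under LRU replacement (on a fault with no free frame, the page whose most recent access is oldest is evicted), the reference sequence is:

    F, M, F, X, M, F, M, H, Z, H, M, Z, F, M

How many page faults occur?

6

F → miss, frames [F]
M → miss, frames [F, M]
F → hit
X → miss, frames [M, F, X]
M → hit
F → hit
M → hit
H → miss, evict X, frames [F, M, H]
Z → miss, evict F, frames [M, H, Z]
H → hit
M → hit
Z → hit
F → miss, evict H, frames [M, Z, F]
M → hit
Page faults: 6.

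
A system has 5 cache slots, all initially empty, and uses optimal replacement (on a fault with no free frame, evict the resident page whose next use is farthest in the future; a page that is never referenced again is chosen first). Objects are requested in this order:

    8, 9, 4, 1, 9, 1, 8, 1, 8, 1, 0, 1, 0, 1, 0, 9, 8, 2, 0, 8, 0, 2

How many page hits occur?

16

8: fault, frames [8]
9: fault, frames [8, 9]
4: fault, frames [8, 9, 4]
1: fault, frames [8, 9, 4, 1]
9: hit
1: hit
8: hit
1: hit
8: hit
1: hit
0: fault, frames [8, 9, 4, 1, 0]
1: hit
0: hit
1: hit
0: hit
9: hit
8: hit
2: fault, evict 1, frames [8, 9, 4, 0, 2]
0: hit
8: hit
0: hit
2: hit
Hits: 16.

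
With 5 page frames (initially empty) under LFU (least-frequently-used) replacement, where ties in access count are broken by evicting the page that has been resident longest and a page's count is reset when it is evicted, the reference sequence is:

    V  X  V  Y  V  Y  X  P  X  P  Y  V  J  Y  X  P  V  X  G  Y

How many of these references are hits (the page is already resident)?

V: fault, frames (V)
X: fault, frames (V X)
V: hit
Y: fault, frames (V X Y)
V: hit
Y: hit
X: hit
P: fault, frames (V X Y P)
X: hit
P: hit
Y: hit
V: hit
J: fault, frames (V X Y P J)
Y: hit
X: hit
P: hit
V: hit
X: hit
G: fault, evict J, frames (V X Y P G)
Y: hit
Hits: 14.

14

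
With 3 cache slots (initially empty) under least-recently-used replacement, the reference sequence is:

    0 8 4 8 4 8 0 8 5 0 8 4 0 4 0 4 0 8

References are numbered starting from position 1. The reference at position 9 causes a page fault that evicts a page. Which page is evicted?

pos 1: 0 -> fault, frames {0}
pos 2: 8 -> fault, frames {0,8}
pos 3: 4 -> fault, frames {0,8,4}
pos 4: 8 -> hit
pos 5: 4 -> hit
pos 6: 8 -> hit
pos 7: 0 -> hit
pos 8: 8 -> hit
pos 9: 5 -> fault, evict 4, frames {0,8,5}
At position 9, page 4 is evicted.

4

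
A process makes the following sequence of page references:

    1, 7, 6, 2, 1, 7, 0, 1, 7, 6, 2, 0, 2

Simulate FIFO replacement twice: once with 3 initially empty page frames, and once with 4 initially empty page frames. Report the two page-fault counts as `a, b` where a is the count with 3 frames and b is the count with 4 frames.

9, 10

3 frames: F F F F F F F . . F F . . → 9 faults.
4 frames: F F F F . . F F F F F F . → 10 faults.
10 > 9: adding a frame increased faults — Belady's anomaly.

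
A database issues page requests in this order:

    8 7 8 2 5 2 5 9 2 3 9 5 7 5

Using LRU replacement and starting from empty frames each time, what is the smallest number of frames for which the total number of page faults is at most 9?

3

f=1: 14 faults
f=2: 10 faults
f=3: 8 faults
f=4: 7 faults
f=5: 7 faults
f=6: 6 faults
Smallest f with faults ≤ 9 is 3.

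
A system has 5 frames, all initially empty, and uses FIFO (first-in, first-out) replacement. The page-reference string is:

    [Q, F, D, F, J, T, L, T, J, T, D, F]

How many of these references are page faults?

6

Q → fault, frames (Q)
F → fault, frames (Q F)
D → fault, frames (Q F D)
F → hit
J → fault, frames (Q F D J)
T → fault, frames (Q F D J T)
L → fault, evict Q, frames (F D J T L)
T → hit
J → hit
T → hit
D → hit
F → hit
Page faults: 6.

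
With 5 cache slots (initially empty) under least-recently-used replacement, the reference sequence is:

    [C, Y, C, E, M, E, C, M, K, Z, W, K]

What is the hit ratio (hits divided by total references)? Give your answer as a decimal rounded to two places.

C → fault, frames [C]
Y → fault, frames [C, Y]
C → hit
E → fault, frames [Y, C, E]
M → fault, frames [Y, C, E, M]
E → hit
C → hit
M → hit
K → fault, frames [Y, E, C, M, K]
Z → fault, evict Y, frames [E, C, M, K, Z]
W → fault, evict E, frames [C, M, K, Z, W]
K → hit
Hits: 5 of 12 references → 5/12 = 0.4167.

0.42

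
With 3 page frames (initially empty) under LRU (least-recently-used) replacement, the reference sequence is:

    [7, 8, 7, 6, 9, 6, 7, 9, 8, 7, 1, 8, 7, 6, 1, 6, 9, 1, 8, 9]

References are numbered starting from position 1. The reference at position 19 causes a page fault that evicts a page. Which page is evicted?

6

pos 1: 7 -> fault, frames [7]
pos 2: 8 -> fault, frames [7, 8]
pos 3: 7 -> hit
pos 4: 6 -> fault, frames [8, 7, 6]
pos 5: 9 -> fault, evict 8, frames [7, 6, 9]
pos 6: 6 -> hit
pos 7: 7 -> hit
pos 8: 9 -> hit
pos 9: 8 -> fault, evict 6, frames [7, 9, 8]
pos 10: 7 -> hit
pos 11: 1 -> fault, evict 9, frames [8, 7, 1]
pos 12: 8 -> hit
pos 13: 7 -> hit
pos 14: 6 -> fault, evict 1, frames [8, 7, 6]
pos 15: 1 -> fault, evict 8, frames [7, 6, 1]
pos 16: 6 -> hit
pos 17: 9 -> fault, evict 7, frames [1, 6, 9]
pos 18: 1 -> hit
pos 19: 8 -> fault, evict 6, frames [9, 1, 8]
At position 19, page 6 is evicted.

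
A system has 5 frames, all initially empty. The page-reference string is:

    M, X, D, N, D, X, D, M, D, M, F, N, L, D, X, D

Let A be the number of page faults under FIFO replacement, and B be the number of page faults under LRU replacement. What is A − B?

Under FIFO: F F F F . . . . . . F . F . . . → 6 faults.
Under LRU: F F F F . . . . . . F . F . F . → 7 faults.
A − B = 6 − 7 = -1.

-1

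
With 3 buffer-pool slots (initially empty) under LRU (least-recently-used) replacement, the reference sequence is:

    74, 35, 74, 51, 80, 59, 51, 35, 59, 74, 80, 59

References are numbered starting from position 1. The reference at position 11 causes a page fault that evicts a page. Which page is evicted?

35

pos 1: 74 -> fault, frames (74)
pos 2: 35 -> fault, frames (74 35)
pos 3: 74 -> hit
pos 4: 51 -> fault, frames (35 74 51)
pos 5: 80 -> fault, evict 35, frames (74 51 80)
pos 6: 59 -> fault, evict 74, frames (51 80 59)
pos 7: 51 -> hit
pos 8: 35 -> fault, evict 80, frames (59 51 35)
pos 9: 59 -> hit
pos 10: 74 -> fault, evict 51, frames (35 59 74)
pos 11: 80 -> fault, evict 35, frames (59 74 80)
At position 11, page 35 is evicted.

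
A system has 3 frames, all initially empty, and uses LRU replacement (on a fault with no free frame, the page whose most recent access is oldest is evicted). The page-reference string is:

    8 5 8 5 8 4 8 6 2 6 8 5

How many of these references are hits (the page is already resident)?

8 -> miss, frames (8)
5 -> miss, frames (8 5)
8 -> hit
5 -> hit
8 -> hit
4 -> miss, frames (5 8 4)
8 -> hit
6 -> miss, evict 5, frames (4 8 6)
2 -> miss, evict 4, frames (8 6 2)
6 -> hit
8 -> hit
5 -> miss, evict 2, frames (6 8 5)
Hits: 6.

6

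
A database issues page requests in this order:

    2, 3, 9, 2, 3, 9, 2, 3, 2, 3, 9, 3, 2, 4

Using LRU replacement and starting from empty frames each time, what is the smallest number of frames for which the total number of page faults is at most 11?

f=1: 14 faults
f=2: 11 faults
f=3: 4 faults
f=4: 4 faults
Smallest f with faults ≤ 11 is 2.

2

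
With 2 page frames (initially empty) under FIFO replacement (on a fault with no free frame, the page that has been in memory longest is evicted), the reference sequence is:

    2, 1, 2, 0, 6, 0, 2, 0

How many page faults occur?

2 -> fault, frames (2)
1 -> fault, frames (2 1)
2 -> hit
0 -> fault, evict 2, frames (1 0)
6 -> fault, evict 1, frames (0 6)
0 -> hit
2 -> fault, evict 0, frames (6 2)
0 -> fault, evict 6, frames (2 0)
Page faults: 6.

6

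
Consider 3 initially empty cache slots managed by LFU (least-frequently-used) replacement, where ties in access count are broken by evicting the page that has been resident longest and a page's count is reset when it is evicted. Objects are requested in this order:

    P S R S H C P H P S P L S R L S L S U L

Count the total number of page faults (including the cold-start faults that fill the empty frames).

P → miss, frames {P}
S → miss, frames {P,S}
R → miss, frames {P,S,R}
S → hit
H → miss, evict P, frames {S,R,H}
C → miss, evict R, frames {S,H,C}
P → miss, evict H, frames {S,C,P}
H → miss, evict C, frames {S,P,H}
P → hit
S → hit
P → hit
L → miss, evict H, frames {S,P,L}
S → hit
R → miss, evict L, frames {S,P,R}
L → miss, evict R, frames {S,P,L}
S → hit
L → hit
S → hit
U → miss, evict L, frames {S,P,U}
L → miss, evict U, frames {S,P,L}
Page faults: 12.

12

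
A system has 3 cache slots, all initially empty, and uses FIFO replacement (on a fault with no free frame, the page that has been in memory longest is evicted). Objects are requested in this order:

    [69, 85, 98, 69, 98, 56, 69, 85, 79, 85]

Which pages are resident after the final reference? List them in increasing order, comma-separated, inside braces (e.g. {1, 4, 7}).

{69, 79, 85}

69 → miss, frames [69]
85 → miss, frames [69, 85]
98 → miss, frames [69, 85, 98]
69 → hit
98 → hit
56 → miss, evict 69, frames [85, 98, 56]
69 → miss, evict 85, frames [98, 56, 69]
85 → miss, evict 98, frames [56, 69, 85]
79 → miss, evict 56, frames [69, 85, 79]
85 → hit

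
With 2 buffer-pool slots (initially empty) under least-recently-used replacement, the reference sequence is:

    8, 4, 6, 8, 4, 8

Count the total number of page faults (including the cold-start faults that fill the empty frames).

8: miss, frames [8]
4: miss, frames [8, 4]
6: miss, evict 8, frames [4, 6]
8: miss, evict 4, frames [6, 8]
4: miss, evict 6, frames [8, 4]
8: hit
Page faults: 5.

5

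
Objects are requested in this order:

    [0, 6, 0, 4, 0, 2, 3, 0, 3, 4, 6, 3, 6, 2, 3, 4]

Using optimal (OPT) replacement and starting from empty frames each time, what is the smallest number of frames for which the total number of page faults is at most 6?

f=1: 16 faults
f=2: 9 faults
f=3: 7 faults
f=4: 6 faults
f=5: 5 faults
Smallest f with faults ≤ 6 is 4.

4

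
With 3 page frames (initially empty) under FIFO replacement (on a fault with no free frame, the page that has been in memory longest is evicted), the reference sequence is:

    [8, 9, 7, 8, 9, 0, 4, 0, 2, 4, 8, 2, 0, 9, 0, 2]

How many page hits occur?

8 -> miss, frames {8}
9 -> miss, frames {8,9}
7 -> miss, frames {8,9,7}
8 -> hit
9 -> hit
0 -> miss, evict 8, frames {9,7,0}
4 -> miss, evict 9, frames {7,0,4}
0 -> hit
2 -> miss, evict 7, frames {0,4,2}
4 -> hit
8 -> miss, evict 0, frames {4,2,8}
2 -> hit
0 -> miss, evict 4, frames {2,8,0}
9 -> miss, evict 2, frames {8,0,9}
0 -> hit
2 -> miss, evict 8, frames {0,9,2}
Hits: 6.

6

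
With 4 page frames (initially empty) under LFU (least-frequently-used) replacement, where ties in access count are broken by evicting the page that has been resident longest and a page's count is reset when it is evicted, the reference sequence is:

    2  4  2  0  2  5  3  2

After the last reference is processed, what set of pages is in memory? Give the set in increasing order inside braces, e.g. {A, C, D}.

2 → miss, frames {2}
4 → miss, frames {2,4}
2 → hit
0 → miss, frames {2,4,0}
2 → hit
5 → miss, frames {2,4,0,5}
3 → miss, evict 4, frames {2,0,5,3}
2 → hit

{0, 2, 3, 5}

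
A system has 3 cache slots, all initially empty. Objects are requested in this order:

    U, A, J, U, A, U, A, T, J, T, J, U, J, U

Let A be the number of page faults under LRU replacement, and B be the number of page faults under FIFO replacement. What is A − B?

Under LRU: F F F . . . . F F . . F . . → 6 faults.
Under FIFO: F F F . . . . F . . . F . . → 5 faults.
A − B = 6 − 5 = 1.

1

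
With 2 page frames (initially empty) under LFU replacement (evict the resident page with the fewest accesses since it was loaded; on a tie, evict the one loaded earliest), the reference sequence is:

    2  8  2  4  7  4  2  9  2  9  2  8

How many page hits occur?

5

2: miss, frames (2)
8: miss, frames (2 8)
2: hit
4: miss, evict 8, frames (2 4)
7: miss, evict 4, frames (2 7)
4: miss, evict 7, frames (2 4)
2: hit
9: miss, evict 4, frames (2 9)
2: hit
9: hit
2: hit
8: miss, evict 9, frames (2 8)
Hits: 5.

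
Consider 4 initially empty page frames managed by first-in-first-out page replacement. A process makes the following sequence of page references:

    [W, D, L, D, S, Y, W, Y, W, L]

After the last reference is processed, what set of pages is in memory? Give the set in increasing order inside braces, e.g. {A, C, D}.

W: miss, frames (W)
D: miss, frames (W D)
L: miss, frames (W D L)
D: hit
S: miss, frames (W D L S)
Y: miss, evict W, frames (D L S Y)
W: miss, evict D, frames (L S Y W)
Y: hit
W: hit
L: hit

{L, S, W, Y}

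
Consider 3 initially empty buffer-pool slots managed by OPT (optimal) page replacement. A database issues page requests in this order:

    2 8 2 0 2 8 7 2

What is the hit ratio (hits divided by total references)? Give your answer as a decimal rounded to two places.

0.50

2 -> miss, frames (2)
8 -> miss, frames (2 8)
2 -> hit
0 -> miss, frames (2 8 0)
2 -> hit
8 -> hit
7 -> miss, evict 0, frames (2 8 7)
2 -> hit
Hits: 4 of 8 references → 4/8 = 0.5000.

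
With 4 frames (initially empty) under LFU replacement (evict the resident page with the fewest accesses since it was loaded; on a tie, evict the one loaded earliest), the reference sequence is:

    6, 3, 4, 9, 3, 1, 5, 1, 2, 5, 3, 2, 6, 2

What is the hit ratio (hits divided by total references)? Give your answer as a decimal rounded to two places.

6 -> miss, frames (6)
3 -> miss, frames (6 3)
4 -> miss, frames (6 3 4)
9 -> miss, frames (6 3 4 9)
3 -> hit
1 -> miss, evict 6, frames (3 4 9 1)
5 -> miss, evict 4, frames (3 9 1 5)
1 -> hit
2 -> miss, evict 9, frames (3 1 5 2)
5 -> hit
3 -> hit
2 -> hit
6 -> miss, evict 1, frames (3 5 2 6)
2 -> hit
Hits: 6 of 14 references → 6/14 = 0.4286.

0.43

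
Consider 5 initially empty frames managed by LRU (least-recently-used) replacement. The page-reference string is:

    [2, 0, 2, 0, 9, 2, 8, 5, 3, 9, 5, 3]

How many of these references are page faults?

6

2 → fault, frames {2}
0 → fault, frames {2,0}
2 → hit
0 → hit
9 → fault, frames {2,0,9}
2 → hit
8 → fault, frames {0,9,2,8}
5 → fault, frames {0,9,2,8,5}
3 → fault, evict 0, frames {9,2,8,5,3}
9 → hit
5 → hit
3 → hit
Page faults: 6.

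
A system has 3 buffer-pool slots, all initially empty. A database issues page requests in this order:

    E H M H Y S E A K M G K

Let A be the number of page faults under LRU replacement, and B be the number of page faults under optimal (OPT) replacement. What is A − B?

Under LRU: F F F . F F F F F F F . → 10 faults.
Under OPT: F F F . F F . F F . F . → 8 faults.
A − B = 10 − 8 = 2.

2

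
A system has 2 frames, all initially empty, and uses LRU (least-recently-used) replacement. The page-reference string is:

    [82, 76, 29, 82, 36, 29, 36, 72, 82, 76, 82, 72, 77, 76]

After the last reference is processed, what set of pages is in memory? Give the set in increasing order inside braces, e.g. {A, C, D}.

82 → fault, frames (82)
76 → fault, frames (82 76)
29 → fault, evict 82, frames (76 29)
82 → fault, evict 76, frames (29 82)
36 → fault, evict 29, frames (82 36)
29 → fault, evict 82, frames (36 29)
36 → hit
72 → fault, evict 29, frames (36 72)
82 → fault, evict 36, frames (72 82)
76 → fault, evict 72, frames (82 76)
82 → hit
72 → fault, evict 76, frames (82 72)
77 → fault, evict 82, frames (72 77)
76 → fault, evict 72, frames (77 76)

{76, 77}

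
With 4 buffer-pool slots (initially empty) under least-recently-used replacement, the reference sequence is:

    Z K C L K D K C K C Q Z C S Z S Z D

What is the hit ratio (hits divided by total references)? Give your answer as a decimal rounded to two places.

0.50

Z: miss, frames [Z]
K: miss, frames [Z, K]
C: miss, frames [Z, K, C]
L: miss, frames [Z, K, C, L]
K: hit
D: miss, evict Z, frames [C, L, K, D]
K: hit
C: hit
K: hit
C: hit
Q: miss, evict L, frames [D, K, C, Q]
Z: miss, evict D, frames [K, C, Q, Z]
C: hit
S: miss, evict K, frames [Q, Z, C, S]
Z: hit
S: hit
Z: hit
D: miss, evict Q, frames [C, S, Z, D]
Hits: 9 of 18 references → 9/18 = 0.5000.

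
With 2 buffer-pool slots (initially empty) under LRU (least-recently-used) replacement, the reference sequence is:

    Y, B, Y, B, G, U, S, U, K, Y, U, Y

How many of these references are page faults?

Y: fault, frames {Y}
B: fault, frames {Y,B}
Y: hit
B: hit
G: fault, evict Y, frames {B,G}
U: fault, evict B, frames {G,U}
S: fault, evict G, frames {U,S}
U: hit
K: fault, evict S, frames {U,K}
Y: fault, evict U, frames {K,Y}
U: fault, evict K, frames {Y,U}
Y: hit
Page faults: 8.

8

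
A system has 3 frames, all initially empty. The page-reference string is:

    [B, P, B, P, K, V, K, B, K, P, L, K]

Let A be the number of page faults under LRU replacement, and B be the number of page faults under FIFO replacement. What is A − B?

-1

Under LRU: F F . . F F . F . F F . → 7 faults.
Under FIFO: F F . . F F . F . F F F → 8 faults.
A − B = 7 − 8 = -1.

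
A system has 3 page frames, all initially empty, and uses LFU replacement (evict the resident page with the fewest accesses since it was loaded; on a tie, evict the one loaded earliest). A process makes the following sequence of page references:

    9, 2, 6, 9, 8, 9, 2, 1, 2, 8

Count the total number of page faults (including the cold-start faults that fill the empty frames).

7

9 → fault, frames [9]
2 → fault, frames [9, 2]
6 → fault, frames [9, 2, 6]
9 → hit
8 → fault, evict 2, frames [9, 6, 8]
9 → hit
2 → fault, evict 6, frames [9, 8, 2]
1 → fault, evict 8, frames [9, 2, 1]
2 → hit
8 → fault, evict 1, frames [9, 2, 8]
Page faults: 7.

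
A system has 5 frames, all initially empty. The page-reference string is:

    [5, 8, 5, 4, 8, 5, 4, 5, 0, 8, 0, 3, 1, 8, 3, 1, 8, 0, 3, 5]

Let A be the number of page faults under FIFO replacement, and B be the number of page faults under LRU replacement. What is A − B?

1

Under FIFO: F F . F . . . . F . . F F . . . . . . F → 7 faults.
Under LRU: F F . F . . . . F . . F F . . . . . . . → 6 faults.
A − B = 7 − 6 = 1.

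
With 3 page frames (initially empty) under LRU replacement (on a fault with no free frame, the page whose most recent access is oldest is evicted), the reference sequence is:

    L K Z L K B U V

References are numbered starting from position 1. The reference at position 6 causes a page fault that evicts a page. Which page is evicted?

Z

pos 1: L → fault, frames (L)
pos 2: K → fault, frames (L K)
pos 3: Z → fault, frames (L K Z)
pos 4: L → hit
pos 5: K → hit
pos 6: B → fault, evict Z, frames (L K B)
At position 6, page Z is evicted.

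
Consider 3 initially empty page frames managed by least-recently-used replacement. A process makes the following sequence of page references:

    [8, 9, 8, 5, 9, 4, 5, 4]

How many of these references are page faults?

8 -> fault, frames {8}
9 -> fault, frames {8,9}
8 -> hit
5 -> fault, frames {9,8,5}
9 -> hit
4 -> fault, evict 8, frames {5,9,4}
5 -> hit
4 -> hit
Page faults: 4.

4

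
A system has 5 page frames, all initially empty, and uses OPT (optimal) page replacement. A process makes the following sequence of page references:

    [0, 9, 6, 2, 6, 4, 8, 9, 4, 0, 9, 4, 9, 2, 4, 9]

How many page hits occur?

10

0 → fault, frames (0)
9 → fault, frames (0 9)
6 → fault, frames (0 9 6)
2 → fault, frames (0 9 6 2)
6 → hit
4 → fault, frames (0 9 6 2 4)
8 → fault, evict 6, frames (0 9 2 4 8)
9 → hit
4 → hit
0 → hit
9 → hit
4 → hit
9 → hit
2 → hit
4 → hit
9 → hit
Hits: 10.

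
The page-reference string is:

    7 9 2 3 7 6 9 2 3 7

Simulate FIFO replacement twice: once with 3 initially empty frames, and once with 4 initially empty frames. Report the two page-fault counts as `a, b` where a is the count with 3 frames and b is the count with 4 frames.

10, 6

3 frames: F F F F F F F F F F → 10 faults.
4 frames: F F F F . F . . . F → 6 faults.
6 < 10: adding a frame reduced faults, as is typical.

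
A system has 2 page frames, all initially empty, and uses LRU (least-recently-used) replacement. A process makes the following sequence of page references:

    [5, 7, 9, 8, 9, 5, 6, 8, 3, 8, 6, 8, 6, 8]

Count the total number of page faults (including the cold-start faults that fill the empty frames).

9

5: fault, frames [5]
7: fault, frames [5, 7]
9: fault, evict 5, frames [7, 9]
8: fault, evict 7, frames [9, 8]
9: hit
5: fault, evict 8, frames [9, 5]
6: fault, evict 9, frames [5, 6]
8: fault, evict 5, frames [6, 8]
3: fault, evict 6, frames [8, 3]
8: hit
6: fault, evict 3, frames [8, 6]
8: hit
6: hit
8: hit
Page faults: 9.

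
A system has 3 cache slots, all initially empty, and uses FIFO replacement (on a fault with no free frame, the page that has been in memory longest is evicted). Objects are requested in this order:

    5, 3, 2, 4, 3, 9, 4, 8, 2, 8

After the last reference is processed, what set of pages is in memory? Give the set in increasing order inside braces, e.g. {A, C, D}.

5 → fault, frames [5]
3 → fault, frames [5, 3]
2 → fault, frames [5, 3, 2]
4 → fault, evict 5, frames [3, 2, 4]
3 → hit
9 → fault, evict 3, frames [2, 4, 9]
4 → hit
8 → fault, evict 2, frames [4, 9, 8]
2 → fault, evict 4, frames [9, 8, 2]
8 → hit

{2, 8, 9}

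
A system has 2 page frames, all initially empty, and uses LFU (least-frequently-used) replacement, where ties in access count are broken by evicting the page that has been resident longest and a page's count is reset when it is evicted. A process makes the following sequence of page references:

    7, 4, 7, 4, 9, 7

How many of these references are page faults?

4

7 -> miss, frames (7)
4 -> miss, frames (7 4)
7 -> hit
4 -> hit
9 -> miss, evict 7, frames (4 9)
7 -> miss, evict 9, frames (4 7)
Page faults: 4.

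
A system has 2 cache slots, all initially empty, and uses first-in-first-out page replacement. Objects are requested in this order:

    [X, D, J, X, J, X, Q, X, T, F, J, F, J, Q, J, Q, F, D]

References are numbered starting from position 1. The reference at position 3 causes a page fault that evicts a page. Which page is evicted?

X

pos 1: X → miss, frames (X)
pos 2: D → miss, frames (X D)
pos 3: J → miss, evict X, frames (D J)
At position 3, page X is evicted.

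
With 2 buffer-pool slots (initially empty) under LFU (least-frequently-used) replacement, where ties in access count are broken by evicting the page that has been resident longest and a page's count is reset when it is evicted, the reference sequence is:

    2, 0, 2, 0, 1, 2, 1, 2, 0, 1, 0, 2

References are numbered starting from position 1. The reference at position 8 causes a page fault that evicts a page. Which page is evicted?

pos 1: 2 -> fault, frames [2]
pos 2: 0 -> fault, frames [2, 0]
pos 3: 2 -> hit
pos 4: 0 -> hit
pos 5: 1 -> fault, evict 2, frames [0, 1]
pos 6: 2 -> fault, evict 1, frames [0, 2]
pos 7: 1 -> fault, evict 2, frames [0, 1]
pos 8: 2 -> fault, evict 1, frames [0, 2]
At position 8, page 1 is evicted.

1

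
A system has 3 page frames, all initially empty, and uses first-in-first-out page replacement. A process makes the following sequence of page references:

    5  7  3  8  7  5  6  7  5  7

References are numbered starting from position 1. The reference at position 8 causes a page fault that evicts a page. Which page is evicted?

pos 1: 5 → fault, frames {5}
pos 2: 7 → fault, frames {5,7}
pos 3: 3 → fault, frames {5,7,3}
pos 4: 8 → fault, evict 5, frames {7,3,8}
pos 5: 7 → hit
pos 6: 5 → fault, evict 7, frames {3,8,5}
pos 7: 6 → fault, evict 3, frames {8,5,6}
pos 8: 7 → fault, evict 8, frames {5,6,7}
At position 8, page 8 is evicted.

8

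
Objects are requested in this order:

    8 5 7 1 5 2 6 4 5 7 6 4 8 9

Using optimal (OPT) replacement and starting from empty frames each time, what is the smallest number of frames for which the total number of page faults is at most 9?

f=1: 14 faults
f=2: 11 faults
f=3: 10 faults
f=4: 9 faults
f=5: 8 faults
f=6: 8 faults
f=7: 8 faults
f=8: 8 faults
Smallest f with faults ≤ 9 is 4.

4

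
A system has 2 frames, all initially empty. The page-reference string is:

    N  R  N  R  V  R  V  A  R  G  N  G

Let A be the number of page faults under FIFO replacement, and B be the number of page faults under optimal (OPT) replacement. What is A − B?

1

Under FIFO: F F . . F . . F F F F . → 7 faults.
Under OPT: F F . . F . . F . F F . → 6 faults.
A − B = 7 − 6 = 1.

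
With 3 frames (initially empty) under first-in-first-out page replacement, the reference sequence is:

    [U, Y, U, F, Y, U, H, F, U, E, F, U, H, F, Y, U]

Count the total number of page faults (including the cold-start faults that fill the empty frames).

10

U -> miss, frames (U)
Y -> miss, frames (U Y)
U -> hit
F -> miss, frames (U Y F)
Y -> hit
U -> hit
H -> miss, evict U, frames (Y F H)
F -> hit
U -> miss, evict Y, frames (F H U)
E -> miss, evict F, frames (H U E)
F -> miss, evict H, frames (U E F)
U -> hit
H -> miss, evict U, frames (E F H)
F -> hit
Y -> miss, evict E, frames (F H Y)
U -> miss, evict F, frames (H Y U)
Page faults: 10.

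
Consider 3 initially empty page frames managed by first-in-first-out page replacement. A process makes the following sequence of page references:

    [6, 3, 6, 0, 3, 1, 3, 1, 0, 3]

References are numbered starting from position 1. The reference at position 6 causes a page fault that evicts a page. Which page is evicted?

6

pos 1: 6: miss, frames [6]
pos 2: 3: miss, frames [6, 3]
pos 3: 6: hit
pos 4: 0: miss, frames [6, 3, 0]
pos 5: 3: hit
pos 6: 1: miss, evict 6, frames [3, 0, 1]
At position 6, page 6 is evicted.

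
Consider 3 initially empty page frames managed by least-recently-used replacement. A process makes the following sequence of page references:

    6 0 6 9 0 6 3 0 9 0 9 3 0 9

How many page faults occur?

5

6: miss, frames (6)
0: miss, frames (6 0)
6: hit
9: miss, frames (0 6 9)
0: hit
6: hit
3: miss, evict 9, frames (0 6 3)
0: hit
9: miss, evict 6, frames (3 0 9)
0: hit
9: hit
3: hit
0: hit
9: hit
Page faults: 5.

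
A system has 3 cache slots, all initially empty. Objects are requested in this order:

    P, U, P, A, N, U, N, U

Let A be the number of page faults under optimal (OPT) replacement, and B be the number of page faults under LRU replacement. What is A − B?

Under OPT: F F . F F . . . → 4 faults.
Under LRU: F F . F F F . . → 5 faults.
A − B = 4 − 5 = -1.

-1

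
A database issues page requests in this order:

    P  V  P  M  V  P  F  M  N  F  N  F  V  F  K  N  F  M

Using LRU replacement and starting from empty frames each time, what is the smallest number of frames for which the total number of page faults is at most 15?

f=1: 18 faults
f=2: 14 faults
f=3: 10 faults
f=4: 8 faults
f=5: 6 faults
f=6: 6 faults
Smallest f with faults ≤ 15 is 2.

2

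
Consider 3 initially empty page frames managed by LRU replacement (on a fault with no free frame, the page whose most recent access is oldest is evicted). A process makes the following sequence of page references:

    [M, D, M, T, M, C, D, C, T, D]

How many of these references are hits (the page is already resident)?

4

M → fault, frames (M)
D → fault, frames (M D)
M → hit
T → fault, frames (D M T)
M → hit
C → fault, evict D, frames (T M C)
D → fault, evict T, frames (M C D)
C → hit
T → fault, evict M, frames (D C T)
D → hit
Hits: 4.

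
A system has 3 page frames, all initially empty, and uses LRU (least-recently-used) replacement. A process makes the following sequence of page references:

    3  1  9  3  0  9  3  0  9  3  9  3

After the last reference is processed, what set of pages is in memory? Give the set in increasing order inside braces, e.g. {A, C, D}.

{0, 3, 9}

3: miss, frames {3}
1: miss, frames {3,1}
9: miss, frames {3,1,9}
3: hit
0: miss, evict 1, frames {9,3,0}
9: hit
3: hit
0: hit
9: hit
3: hit
9: hit
3: hit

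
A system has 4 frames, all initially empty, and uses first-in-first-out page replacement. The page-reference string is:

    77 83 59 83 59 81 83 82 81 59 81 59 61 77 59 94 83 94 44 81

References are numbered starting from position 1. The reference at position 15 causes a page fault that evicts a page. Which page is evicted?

81

pos 1: 77: fault, frames [77]
pos 2: 83: fault, frames [77, 83]
pos 3: 59: fault, frames [77, 83, 59]
pos 4: 83: hit
pos 5: 59: hit
pos 6: 81: fault, frames [77, 83, 59, 81]
pos 7: 83: hit
pos 8: 82: fault, evict 77, frames [83, 59, 81, 82]
pos 9: 81: hit
pos 10: 59: hit
pos 11: 81: hit
pos 12: 59: hit
pos 13: 61: fault, evict 83, frames [59, 81, 82, 61]
pos 14: 77: fault, evict 59, frames [81, 82, 61, 77]
pos 15: 59: fault, evict 81, frames [82, 61, 77, 59]
At position 15, page 81 is evicted.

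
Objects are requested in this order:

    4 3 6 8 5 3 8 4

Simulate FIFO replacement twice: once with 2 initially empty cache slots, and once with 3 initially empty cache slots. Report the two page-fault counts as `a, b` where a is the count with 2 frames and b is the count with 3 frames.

2 frames: F F F F F F F F → 8 faults.
3 frames: F F F F F F . F → 7 faults.
7 < 8: adding a frame reduced faults, as is typical.

8, 7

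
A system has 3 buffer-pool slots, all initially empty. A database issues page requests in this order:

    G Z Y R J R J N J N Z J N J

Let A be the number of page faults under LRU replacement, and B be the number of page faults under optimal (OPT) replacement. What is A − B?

Under LRU: F F F F F . . F . . F . . . → 7 faults.
Under OPT: F F F F F . . F . . . . . . → 6 faults.
A − B = 7 − 6 = 1.

1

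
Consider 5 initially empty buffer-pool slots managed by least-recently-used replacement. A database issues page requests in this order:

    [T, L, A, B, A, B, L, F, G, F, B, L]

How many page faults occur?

6

T: miss, frames {T}
L: miss, frames {T,L}
A: miss, frames {T,L,A}
B: miss, frames {T,L,A,B}
A: hit
B: hit
L: hit
F: miss, frames {T,A,B,L,F}
G: miss, evict T, frames {A,B,L,F,G}
F: hit
B: hit
L: hit
Page faults: 6.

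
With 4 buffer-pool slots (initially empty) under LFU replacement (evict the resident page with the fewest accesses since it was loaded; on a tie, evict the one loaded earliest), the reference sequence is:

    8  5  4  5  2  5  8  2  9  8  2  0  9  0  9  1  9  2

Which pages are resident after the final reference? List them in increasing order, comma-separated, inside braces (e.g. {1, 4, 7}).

{2, 5, 8, 9}

8: miss, frames {8}
5: miss, frames {8,5}
4: miss, frames {8,5,4}
5: hit
2: miss, frames {8,5,4,2}
5: hit
8: hit
2: hit
9: miss, evict 4, frames {8,5,2,9}
8: hit
2: hit
0: miss, evict 9, frames {8,5,2,0}
9: miss, evict 0, frames {8,5,2,9}
0: miss, evict 9, frames {8,5,2,0}
9: miss, evict 0, frames {8,5,2,9}
1: miss, evict 9, frames {8,5,2,1}
9: miss, evict 1, frames {8,5,2,9}
2: hit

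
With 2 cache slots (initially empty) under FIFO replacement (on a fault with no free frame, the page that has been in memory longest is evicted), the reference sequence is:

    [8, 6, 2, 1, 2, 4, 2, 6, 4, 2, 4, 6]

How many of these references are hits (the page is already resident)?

2

8 -> miss, frames (8)
6 -> miss, frames (8 6)
2 -> miss, evict 8, frames (6 2)
1 -> miss, evict 6, frames (2 1)
2 -> hit
4 -> miss, evict 2, frames (1 4)
2 -> miss, evict 1, frames (4 2)
6 -> miss, evict 4, frames (2 6)
4 -> miss, evict 2, frames (6 4)
2 -> miss, evict 6, frames (4 2)
4 -> hit
6 -> miss, evict 4, frames (2 6)
Hits: 2.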